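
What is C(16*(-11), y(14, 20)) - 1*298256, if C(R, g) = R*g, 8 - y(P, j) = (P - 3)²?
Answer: -278368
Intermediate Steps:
y(P, j) = 8 - (-3 + P)² (y(P, j) = 8 - (P - 3)² = 8 - (-3 + P)²)
C(16*(-11), y(14, 20)) - 1*298256 = (16*(-11))*(8 - (-3 + 14)²) - 1*298256 = -176*(8 - 1*11²) - 298256 = -176*(8 - 1*121) - 298256 = -176*(8 - 121) - 298256 = -176*(-113) - 298256 = 19888 - 298256 = -278368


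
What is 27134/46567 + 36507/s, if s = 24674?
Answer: 2369525785/1148994158 ≈ 2.0623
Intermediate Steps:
27134/46567 + 36507/s = 27134/46567 + 36507/24674 = 2369525785/1148994158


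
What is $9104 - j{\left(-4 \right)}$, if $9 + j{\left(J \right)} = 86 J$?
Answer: $9457$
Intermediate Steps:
$j{\left(J \right)} = -9 + 86 J$
$9104 - j{\left(-4 \right)} = 9104 - \left(-9 + 86 \left(-4\right)\right) = 9104 - \left(-9 - 344\right) = 9104 - -353 = 9104 + 353 = 9457$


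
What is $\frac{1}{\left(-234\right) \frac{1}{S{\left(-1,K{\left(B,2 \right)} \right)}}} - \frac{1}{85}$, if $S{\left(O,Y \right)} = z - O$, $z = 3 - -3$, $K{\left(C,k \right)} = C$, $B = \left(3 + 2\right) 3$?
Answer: $- \frac{829}{19890} \approx -0.041679$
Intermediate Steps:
$B = 15$ ($B = 5 \cdot 3 = 15$)
$z = 6$ ($z = 3 + 3 = 6$)
$S{\left(O,Y \right)} = 6 - O$
$\frac{1}{\left(-234\right) \frac{1}{S{\left(-1,K{\left(B,2 \right)} \right)}}} - \frac{1}{85} = \frac{1}{\left(-234\right) \frac{1}{6 - -1}} - \frac{1}{85} = \frac{1}{\left(-234\right) \frac{1}{6 + 1}} - \frac{1}{85} = \frac{1}{\left(-234\right) \frac{1}{7}} - \frac{1}{85} = \frac{1}{- \frac{234}{7}} - \frac{1}{85} = - \frac{7}{234} - \frac{1}{85} = - \frac{829}{19890}$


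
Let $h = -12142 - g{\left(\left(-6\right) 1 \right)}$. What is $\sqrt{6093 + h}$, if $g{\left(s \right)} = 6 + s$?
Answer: $i \sqrt{6049} \approx 77.775 i$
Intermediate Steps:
$h = -12142$ ($h = -12142 - \left(6 - 6\right) = -12142 - 0 = -12142 + 0 = -12142$)
$\sqrt{6093 + h} = \sqrt{6093 - 12142} = \sqrt{-6049} = i \sqrt{6049}$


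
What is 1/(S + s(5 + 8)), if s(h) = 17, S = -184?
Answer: -1/167 ≈ -0.0059880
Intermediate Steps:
1/(S + s(5 + 8)) = 1/(-184 + 17) = 1/(-167) = -1/167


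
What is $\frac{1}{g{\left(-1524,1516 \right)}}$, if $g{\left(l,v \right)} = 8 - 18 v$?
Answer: $- \frac{1}{27280} \approx -3.6657 \cdot 10^{-5}$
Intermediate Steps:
$\frac{1}{g{\left(-1524,1516 \right)}} = \frac{1}{8 - 27288} = \frac{1}{-27280} = - \frac{1}{27280}$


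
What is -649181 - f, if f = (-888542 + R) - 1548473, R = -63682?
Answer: 1851516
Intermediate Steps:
f = -2500697 (f = (-888542 - 63682) - 1548473 = -952224 - 1548473 = -2500697)
-649181 - f = -649181 - 1*(-2500697) = -649181 + 2500697 = 1851516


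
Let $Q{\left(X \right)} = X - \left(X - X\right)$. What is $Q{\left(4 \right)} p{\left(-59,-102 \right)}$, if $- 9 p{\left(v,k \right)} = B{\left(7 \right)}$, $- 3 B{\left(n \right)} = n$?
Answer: $\frac{28}{27} \approx 1.037$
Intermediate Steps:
$B{\left(n \right)} = - \frac{n}{3}$
$p{\left(v,k \right)} = \frac{7}{27}$ ($p{\left(v,k \right)} = - \frac{\left(- \frac{1}{3}\right) 7}{9} = \left(- \frac{1}{9}\right) \left(- \frac{7}{3}\right) = \frac{7}{27}$)
$Q{\left(X \right)} = X$ ($Q{\left(X \right)} = X - 0 = X + 0 = X$)
$Q{\left(4 \right)} p{\left(-59,-102 \right)} = 4 \cdot \frac{7}{27} = \frac{28}{27}$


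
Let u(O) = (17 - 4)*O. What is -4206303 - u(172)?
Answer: -4208539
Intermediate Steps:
u(O) = 13*O
-4206303 - u(172) = -4206303 - 13*172 = -4206303 - 1*2236 = -4206303 - 2236 = -4208539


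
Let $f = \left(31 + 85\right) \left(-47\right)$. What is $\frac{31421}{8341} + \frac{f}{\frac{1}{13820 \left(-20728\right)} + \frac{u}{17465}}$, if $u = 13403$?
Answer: $- \frac{45478659156028703217}{6404947517910103} \approx -7100.6$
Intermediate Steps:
$f = -5452$ ($f = 116 \left(-47\right) = -5452$)
$\frac{31421}{8341} + \frac{f}{\frac{1}{13820 \left(-20728\right)} + \frac{u}{17465}} = \frac{31421}{8341} - \frac{5452}{\frac{1}{13820 \left(-20728\right)} + \frac{13403}{17465}} = 31421 \cdot \frac{1}{8341} - \frac{5452}{\frac{1}{13820} \left(- \frac{1}{20728}\right) + 13403 \cdot \frac{1}{17465}} = \frac{31421}{8341} - \frac{5452}{- \frac{1}{286460960} + \frac{13403}{17465}} = \frac{31421}{8341} - \frac{5452}{\frac{767887245883}{1000608133280}} = \frac{31421}{8341} - \frac{5455315542642560}{767887245883} = - \frac{45478659156028703217}{6404947517910103}$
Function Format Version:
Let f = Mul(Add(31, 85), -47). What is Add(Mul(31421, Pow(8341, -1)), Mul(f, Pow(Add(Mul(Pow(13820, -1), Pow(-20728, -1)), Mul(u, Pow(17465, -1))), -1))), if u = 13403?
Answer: Rational(-45478659156028703217, 6404947517910103) ≈ -7100.6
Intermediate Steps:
f = -5452 (f = Mul(116, -47) = -5452)
Add(Mul(31421, Pow(8341, -1)), Mul(f, Pow(Add(Mul(Pow(13820, -1), Pow(-20728, -1)), Mul(u, Pow(17465, -1))), -1))) = Add(Mul(31421, Pow(8341, -1)), Mul(-5452, Pow(Add(Mul(Pow(13820, -1), Pow(-20728, -1)), Mul(13403, Pow(17465, -1))), -1))) = Add(Mul(31421, Rational(1, 8341)), Mul(-5452, Pow(Add(Mul(Rational(1, 13820), Rational(-1, 20728)), Mul(13403, Rational(1, 17465))), -1))) = Add(Rational(31421, 8341), Mul(-5452, Pow(Add(Rational(-1, 286460960), Rational(13403, 17465)), -1))) = Add(Rational(31421, 8341), Mul(-5452, Pow(Rational(767887245883, 1000608133280), -1))) = Add(Rational(31421, 8341), Mul(-5452, Rational(1000608133280, 767887245883))) = Add(Rational(31421, 8341), Rational(-5455315542642560, 767887245883)) = Rational(-45478659156028703217, 6404947517910103)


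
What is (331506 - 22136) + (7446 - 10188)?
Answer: 306628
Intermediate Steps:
(331506 - 22136) + (7446 - 10188) = 309370 - 2742 = 306628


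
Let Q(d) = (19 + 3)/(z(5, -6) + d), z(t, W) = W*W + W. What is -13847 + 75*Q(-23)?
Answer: -95279/7 ≈ -13611.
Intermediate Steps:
z(t, W) = W + W² (z(t, W) = W² + W = W + W²)
Q(d) = 22/(30 + d) (Q(d) = (19 + 3)/(-6*(1 - 6) + d) = 22/(-6*(-5) + d) = 22/(30 + d))
-13847 + 75*Q(-23) = -13847 + 75*(22/(30 - 23)) = -13847 + 75*(22/7) = -13847 + 1650/7 = -95279/7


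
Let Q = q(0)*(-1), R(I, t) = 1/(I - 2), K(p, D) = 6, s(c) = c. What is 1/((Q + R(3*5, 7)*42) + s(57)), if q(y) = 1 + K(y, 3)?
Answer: 13/692 ≈ 0.018786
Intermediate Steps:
R(I, t) = 1/(-2 + I)
q(y) = 7 (q(y) = 1 + 6 = 7)
Q = -7 (Q = 7*(-1) = -7)
1/((Q + R(3*5, 7)*42) + s(57)) = 1/((-7 + 42/(-2 + 3*5)) + 57) = 1/((-7 + 42/(-2 + 15)) + 57) = 1/((-7 + 42/13) + 57) = 1/(-49/13 + 57) = 1/(692/13) = 13/692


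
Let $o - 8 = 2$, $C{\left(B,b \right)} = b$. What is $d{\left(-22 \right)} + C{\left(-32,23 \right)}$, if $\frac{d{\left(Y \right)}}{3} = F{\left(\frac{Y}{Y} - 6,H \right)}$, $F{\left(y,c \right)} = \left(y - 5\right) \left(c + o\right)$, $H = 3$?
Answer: $-367$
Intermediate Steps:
$o = 10$ ($o = 8 + 2 = 10$)
$F{\left(y,c \right)} = \left(-5 + y\right) \left(10 + c\right)$ ($F{\left(y,c \right)} = \left(y - 5\right) \left(c + 10\right) = \left(-5 + y\right) \left(10 + c\right)$)
$d{\left(Y \right)} = -390$ ($d{\left(Y \right)} = 3 \left(-50 - 15 + 10 \left(\frac{Y}{Y} - 6\right) + 3 \left(\frac{Y}{Y} - 6\right)\right) = 3 \left(-50 - 15 + 10 \left(1 - 6\right) + 3 \left(1 - 6\right)\right) = 3 \left(-50 - 15 + 10 \left(-5\right) + 3 \left(-5\right)\right) = 3 \left(-50 - 15 - 50 - 15\right) = 3 \left(-130\right) = -390$)
$d{\left(-22 \right)} + C{\left(-32,23 \right)} = -390 + 23 = -367$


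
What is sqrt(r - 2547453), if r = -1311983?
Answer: 14*I*sqrt(19691) ≈ 1964.5*I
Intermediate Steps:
sqrt(r - 2547453) = sqrt(-1311983 - 2547453) = sqrt(-3859436) = 14*I*sqrt(19691)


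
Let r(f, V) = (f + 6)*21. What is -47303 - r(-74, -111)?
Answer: -45875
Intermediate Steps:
r(f, V) = 126 + 21*f (r(f, V) = (6 + f)*21 = 126 + 21*f)
-47303 - r(-74, -111) = -47303 - (126 + 21*(-74)) = -47303 - (126 - 1554) = -47303 - 1*(-1428) = -47303 + 1428 = -45875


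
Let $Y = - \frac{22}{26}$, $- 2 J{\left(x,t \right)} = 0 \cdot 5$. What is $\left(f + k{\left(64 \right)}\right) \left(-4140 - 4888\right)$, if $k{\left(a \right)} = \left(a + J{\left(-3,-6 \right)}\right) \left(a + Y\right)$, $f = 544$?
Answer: $- \frac{538213248}{13} \approx -4.1401 \cdot 10^{7}$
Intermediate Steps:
$J{\left(x,t \right)} = 0$ ($J{\left(x,t \right)} = - \frac{0 \cdot 5}{2} = \left(- \frac{1}{2}\right) 0 = 0$)
$Y = - \frac{11}{13}$ ($Y = \left(-22\right) \frac{1}{26} = - \frac{11}{13} \approx -0.84615$)
$k{\left(a \right)} = a \left(- \frac{11}{13} + a\right)$ ($k{\left(a \right)} = \left(a + 0\right) \left(a - \frac{11}{13}\right) = a \left(- \frac{11}{13} + a\right)$)
$\left(f + k{\left(64 \right)}\right) \left(-4140 - 4888\right) = \left(544 + \frac{1}{13} \cdot 64 \left(-11 + 13 \cdot 64\right)\right) \left(-4140 - 4888\right) = \left(544 + \frac{1}{13} \cdot 64 \left(-11 + 832\right)\right) \left(-9028\right) = \left(544 + \frac{1}{13} \cdot 64 \cdot 821\right) \left(-9028\right) = \left(544 + \frac{52544}{13}\right) \left(-9028\right) = \frac{59616}{13} \left(-9028\right) = - \frac{538213248}{13}$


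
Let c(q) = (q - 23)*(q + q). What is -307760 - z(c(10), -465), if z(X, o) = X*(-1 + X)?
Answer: -375620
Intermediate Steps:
c(q) = 2*q*(-23 + q) (c(q) = (-23 + q)*(2*q) = 2*q*(-23 + q))
-307760 - z(c(10), -465) = -307760 - 2*10*(-23 + 10)*(-1 + 2*10*(-23 + 10)) = -307760 - 2*10*(-13)*(-1 + 2*10*(-13)) = -307760 - (-260)*(-1 - 260) = -307760 - (-260)*(-261) = -307760 - 1*67860 = -307760 - 67860 = -375620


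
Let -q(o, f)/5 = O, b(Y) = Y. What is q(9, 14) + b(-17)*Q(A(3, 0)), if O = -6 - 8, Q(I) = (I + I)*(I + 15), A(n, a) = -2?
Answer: 954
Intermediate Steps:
Q(I) = 2*I*(15 + I) (Q(I) = (2*I)*(15 + I) = 2*I*(15 + I))
O = -14
q(o, f) = 70 (q(o, f) = -5*(-14) = 70)
q(9, 14) + b(-17)*Q(A(3, 0)) = 70 - 34*(-2)*(15 - 2) = 70 - 34*(-2)*13 = 70 - 17*(-52) = 70 + 884 = 954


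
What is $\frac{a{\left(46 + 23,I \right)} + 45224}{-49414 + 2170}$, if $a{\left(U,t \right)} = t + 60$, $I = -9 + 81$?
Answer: $- \frac{11339}{11811} \approx -0.96004$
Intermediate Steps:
$I = 72$
$a{\left(U,t \right)} = 60 + t$
$\frac{a{\left(46 + 23,I \right)} + 45224}{-49414 + 2170} = \frac{\left(60 + 72\right) + 45224}{-49414 + 2170} = \frac{132 + 45224}{-47244} = 45356 \left(- \frac{1}{47244}\right) = - \frac{11339}{11811}$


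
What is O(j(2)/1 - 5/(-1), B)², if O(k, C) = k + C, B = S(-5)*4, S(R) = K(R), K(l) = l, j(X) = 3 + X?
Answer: 100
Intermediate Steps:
S(R) = R
B = -20 (B = -5*4 = -20)
O(k, C) = C + k
O(j(2)/1 - 5/(-1), B)² = (-20 + ((3 + 2)/1 - 5/(-1)))² = (-20 + (5*1 - 5*(-1)))² = (-20 + (5 + 5))² = (-20 + 10)² = (-10)² = 100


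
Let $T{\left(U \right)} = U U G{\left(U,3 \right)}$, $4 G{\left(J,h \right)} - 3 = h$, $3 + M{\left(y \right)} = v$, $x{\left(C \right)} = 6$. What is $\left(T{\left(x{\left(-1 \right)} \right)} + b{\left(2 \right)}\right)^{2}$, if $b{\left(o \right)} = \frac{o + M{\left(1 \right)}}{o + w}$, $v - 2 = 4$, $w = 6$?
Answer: $\frac{190969}{64} \approx 2983.9$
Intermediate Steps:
$v = 6$ ($v = 2 + 4 = 6$)
$M{\left(y \right)} = 3$ ($M{\left(y \right)} = -3 + 6 = 3$)
$G{\left(J,h \right)} = \frac{3}{4} + \frac{h}{4}$
$b{\left(o \right)} = \frac{3 + o}{6 + o}$ ($b{\left(o \right)} = \frac{o + 3}{o + 6} = \frac{3 + o}{6 + o}$)
$T{\left(U \right)} = \frac{3 U^{2}}{2}$ ($T{\left(U \right)} = U U \left(\frac{3}{4} + \frac{1}{4} \cdot 3\right) = U^{2} \left(\frac{3}{4} + \frac{3}{4}\right) = U^{2} \cdot \frac{3}{2} = \frac{3 U^{2}}{2}$)
$\left(T{\left(x{\left(-1 \right)} \right)} + b{\left(2 \right)}\right)^{2} = \left(\frac{3 \cdot 6^{2}}{2} + \frac{3 + 2}{6 + 2}\right)^{2} = \left(\frac{3}{2} \cdot 36 + \frac{1}{8} \cdot 5\right)^{2} = \left(54 + \frac{1}{8} \cdot 5\right)^{2} = \left(54 + \frac{5}{8}\right)^{2} = \left(\frac{437}{8}\right)^{2} = \frac{190969}{64}$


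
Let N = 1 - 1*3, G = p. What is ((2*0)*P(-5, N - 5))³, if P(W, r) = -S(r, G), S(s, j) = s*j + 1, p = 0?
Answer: 0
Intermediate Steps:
G = 0
N = -2 (N = 1 - 3 = -2)
S(s, j) = 1 + j*s (S(s, j) = j*s + 1 = 1 + j*s)
P(W, r) = -1 (P(W, r) = -(1 + 0*r) = -(1 + 0) = -1*1 = -1)
((2*0)*P(-5, N - 5))³ = ((2*0)*(-1))³ = (0*(-1))³ = 0³ = 0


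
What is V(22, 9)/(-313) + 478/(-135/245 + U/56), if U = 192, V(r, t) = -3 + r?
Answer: 7328407/44133 ≈ 166.05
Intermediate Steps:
V(22, 9)/(-313) + 478/(-135/245 + U/56) = (-3 + 22)/(-313) + 478/(-135/245 + 192/56) = 19*(-1/313) + 478/(-135*1/245 + 192*(1/56)) = -19/313 + 478/(-27/49 + 24/7) = -19/313 + 478/(141/49) = -19/313 + 478*(49/141) = -19/313 + 23422/141 = 7328407/44133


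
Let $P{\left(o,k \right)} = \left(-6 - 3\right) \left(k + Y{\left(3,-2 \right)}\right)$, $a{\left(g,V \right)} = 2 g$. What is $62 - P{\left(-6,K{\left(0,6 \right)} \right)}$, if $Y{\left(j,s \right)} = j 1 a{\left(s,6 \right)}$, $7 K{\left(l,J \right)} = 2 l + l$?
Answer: $-46$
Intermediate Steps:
$K{\left(l,J \right)} = \frac{3 l}{7}$ ($K{\left(l,J \right)} = \frac{2 l + l}{7} = \frac{3 l}{7}$)
$Y{\left(j,s \right)} = 2 j s$ ($Y{\left(j,s \right)} = j 1 \cdot 2 s = j 2 s = 2 j s$)
$P{\left(o,k \right)} = 108 - 9 k$ ($P{\left(o,k \right)} = \left(-6 - 3\right) \left(k + 2 \cdot 3 \left(-2\right)\right) = - 9 \left(k - 12\right) = - 9 \left(-12 + k\right) = 108 - 9 k$)
$62 - P{\left(-6,K{\left(0,6 \right)} \right)} = 62 - \left(108 - 9 \cdot \frac{3}{7} \cdot 0\right) = 62 - \left(108 - 0\right) = 62 - \left(108 + 0\right) = 62 - 108 = -46$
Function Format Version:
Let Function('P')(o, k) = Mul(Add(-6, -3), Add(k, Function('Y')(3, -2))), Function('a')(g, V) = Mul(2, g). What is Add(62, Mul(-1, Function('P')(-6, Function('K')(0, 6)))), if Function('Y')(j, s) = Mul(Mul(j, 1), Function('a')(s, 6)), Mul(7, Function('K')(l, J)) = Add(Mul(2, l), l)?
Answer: -46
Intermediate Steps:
Function('K')(l, J) = Mul(Rational(3, 7), l) (Function('K')(l, J) = Mul(Rational(1, 7), Add(Mul(2, l), l)) = Mul(Rational(1, 7), Mul(3, l)) = Mul(Rational(3, 7), l))
Function('Y')(j, s) = Mul(2, j, s) (Function('Y')(j, s) = Mul(Mul(j, 1), Mul(2, s)) = Mul(j, Mul(2, s)) = Mul(2, j, s))
Function('P')(o, k) = Add(108, Mul(-9, k)) (Function('P')(o, k) = Mul(Add(-6, -3), Add(k, Mul(2, 3, -2))) = Mul(-9, Add(k, -12)) = Mul(-9, Add(-12, k)) = Add(108, Mul(-9, k)))
Add(62, Mul(-1, Function('P')(-6, Function('K')(0, 6)))) = Add(62, Mul(-1, Add(108, Mul(-9, Mul(Rational(3, 7), 0))))) = Add(62, Mul(-1, Add(108, Mul(-9, 0)))) = Add(62, Mul(-1, Add(108, 0))) = Add(62, Mul(-1, 108)) = Add(62, -108) = -46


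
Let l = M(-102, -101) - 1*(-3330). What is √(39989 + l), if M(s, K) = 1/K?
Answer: √441897018/101 ≈ 208.13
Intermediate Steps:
l = 336329/101 (l = 1/(-101) - 1*(-3330) = -1/101 + 3330 = 336329/101 ≈ 3330.0)
√(39989 + l) = √(39989 + 336329/101) = √(4375218/101) = √441897018/101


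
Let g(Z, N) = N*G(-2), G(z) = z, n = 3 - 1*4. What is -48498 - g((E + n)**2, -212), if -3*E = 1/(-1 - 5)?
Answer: -48922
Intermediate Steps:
n = -1 (n = 3 - 4 = -1)
E = 1/18 (E = -1/(3*(-1 - 5)) = -1/3/(-6) = -1/3*(-1/6) = 1/18 ≈ 0.055556)
g(Z, N) = -2*N (g(Z, N) = N*(-2) = -2*N)
-48498 - g((E + n)**2, -212) = -48498 - (-2)*(-212) = -48498 - 1*424 = -48498 - 424 = -48922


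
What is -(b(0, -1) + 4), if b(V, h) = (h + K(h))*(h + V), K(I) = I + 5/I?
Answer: -11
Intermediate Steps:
b(V, h) = (V + h)*(2*h + 5/h) (b(V, h) = (h + (h + 5/h))*(h + V) = (2*h + 5/h)*(V + h) = (V + h)*(2*h + 5/h))
-(b(0, -1) + 4) = -((5 + 2*(-1)² + 2*0*(-1) + 5*0/(-1)) + 4) = -((5 + 2*1 + 0 + 5*0*(-1)) + 4) = -((5 + 2 + 0 + 0) + 4) = -(7 + 4) = -1*11 = -11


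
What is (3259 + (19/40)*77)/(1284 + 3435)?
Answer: 43941/62920 ≈ 0.69836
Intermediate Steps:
(3259 + (19/40)*77)/(1284 + 3435) = (3259 + (19*(1/40))*77)/4719 = (3259 + (19/40)*77)*(1/4719) = (3259 + 1463/40)*(1/4719) = (131823/40)*(1/4719) = 43941/62920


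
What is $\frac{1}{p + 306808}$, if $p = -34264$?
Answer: $\frac{1}{272544} \approx 3.6691 \cdot 10^{-6}$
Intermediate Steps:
$\frac{1}{p + 306808} = \frac{1}{-34264 + 306808} = \frac{1}{272544}$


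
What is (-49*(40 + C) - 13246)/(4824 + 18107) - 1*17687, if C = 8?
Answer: -405596195/22931 ≈ -17688.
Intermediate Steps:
(-49*(40 + C) - 13246)/(4824 + 18107) - 1*17687 = (-49*(40 + 8) - 13246)/(4824 + 18107) - 1*17687 = (-49*48 - 13246)/22931 - 17687 = (-2352 - 13246)*(1/22931) - 17687 = -15598*1/22931 - 17687 = -15598/22931 - 17687 = -405596195/22931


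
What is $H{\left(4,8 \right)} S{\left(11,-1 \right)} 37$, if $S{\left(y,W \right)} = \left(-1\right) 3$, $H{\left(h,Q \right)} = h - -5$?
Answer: $-999$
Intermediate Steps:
$H{\left(h,Q \right)} = 5 + h$ ($H{\left(h,Q \right)} = h + 5 = 5 + h$)
$S{\left(y,W \right)} = -3$
$H{\left(4,8 \right)} S{\left(11,-1 \right)} 37 = \left(5 + 4\right) \left(-3\right) 37 = 9 \left(-3\right) 37 = \left(-27\right) 37 = -999$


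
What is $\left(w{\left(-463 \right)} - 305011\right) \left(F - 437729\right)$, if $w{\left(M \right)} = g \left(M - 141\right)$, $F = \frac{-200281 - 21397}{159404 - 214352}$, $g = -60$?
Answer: $\frac{3232255018426097}{27474} \approx 1.1765 \cdot 10^{11}$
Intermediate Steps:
$F = \frac{110839}{27474}$ ($F = - \frac{221678}{-54948} = \left(-221678\right) \left(- \frac{1}{54948}\right) = \frac{110839}{27474} \approx 4.0343$)
$w{\left(M \right)} = 8460 - 60 M$ ($w{\left(M \right)} = - 60 \left(M - 141\right) = - 60 \left(-141 + M\right) = 8460 - 60 M$)
$\left(w{\left(-463 \right)} - 305011\right) \left(F - 437729\right) = \left(\left(8460 - -27780\right) - 305011\right) \left(\frac{110839}{27474} - 437729\right) = \left(\left(8460 + 27780\right) - 305011\right) \left(- \frac{12026055707}{27474}\right) = \left(36240 - 305011\right) \left(- \frac{12026055707}{27474}\right) = \left(-268771\right) \left(- \frac{12026055707}{27474}\right) = \frac{3232255018426097}{27474}$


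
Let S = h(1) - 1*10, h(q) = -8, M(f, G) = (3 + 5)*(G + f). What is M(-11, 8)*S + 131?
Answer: 563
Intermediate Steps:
M(f, G) = 8*G + 8*f (M(f, G) = 8*(G + f) = 8*G + 8*f)
S = -18 (S = -8 - 1*10 = -8 - 10 = -18)
M(-11, 8)*S + 131 = (8*8 + 8*(-11))*(-18) + 131 = (64 - 88)*(-18) + 131 = -24*(-18) + 131 = 432 + 131 = 563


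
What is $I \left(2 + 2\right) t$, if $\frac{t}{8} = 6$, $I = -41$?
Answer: $-7872$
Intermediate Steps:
$t = 48$ ($t = 8 \cdot 6 = 48$)
$I \left(2 + 2\right) t = - 41 \left(2 + 2\right) 48 = - 41 \cdot 4 \cdot 48 = \left(-41\right) 192 = -7872$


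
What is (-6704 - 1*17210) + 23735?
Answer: -179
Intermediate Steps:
(-6704 - 1*17210) + 23735 = (-6704 - 17210) + 23735 = -23914 + 23735 = -179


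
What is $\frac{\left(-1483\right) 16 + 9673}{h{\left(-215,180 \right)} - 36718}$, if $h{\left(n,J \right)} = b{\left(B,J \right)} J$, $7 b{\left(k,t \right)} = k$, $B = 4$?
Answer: $\frac{98385}{256306} \approx 0.38386$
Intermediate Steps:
$b{\left(k,t \right)} = \frac{k}{7}$
$h{\left(n,J \right)} = \frac{4 J}{7}$ ($h{\left(n,J \right)} = \frac{1}{7} \cdot 4 J = \frac{4 J}{7}$)
$\frac{\left(-1483\right) 16 + 9673}{h{\left(-215,180 \right)} - 36718} = \frac{\left(-1483\right) 16 + 9673}{\frac{4}{7} \cdot 180 - 36718} = \frac{-23728 + 9673}{\frac{720}{7} - 36718} = - \frac{14055}{- \frac{256306}{7}} = \left(-14055\right) \left(- \frac{7}{256306}\right) = \frac{98385}{256306}$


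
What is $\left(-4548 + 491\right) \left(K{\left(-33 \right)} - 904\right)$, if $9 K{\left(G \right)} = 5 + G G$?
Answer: $\frac{28569394}{9} \approx 3.1744 \cdot 10^{6}$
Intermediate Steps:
$K{\left(G \right)} = \frac{5}{9} + \frac{G^{2}}{9}$ ($K{\left(G \right)} = \frac{5 + G G}{9} = \frac{5 + G^{2}}{9} = \frac{5}{9} + \frac{G^{2}}{9}$)
$\left(-4548 + 491\right) \left(K{\left(-33 \right)} - 904\right) = \left(-4548 + 491\right) \left(\left(\frac{5}{9} + \frac{\left(-33\right)^{2}}{9}\right) - 904\right) = - 4057 \left(\left(\frac{5}{9} + \frac{1}{9} \cdot 1089\right) - 904\right) = - 4057 \left(\left(\frac{5}{9} + 121\right) - 904\right) = - 4057 \left(\frac{1094}{9} - 904\right) = \left(-4057\right) \left(- \frac{7042}{9}\right) = \frac{28569394}{9}$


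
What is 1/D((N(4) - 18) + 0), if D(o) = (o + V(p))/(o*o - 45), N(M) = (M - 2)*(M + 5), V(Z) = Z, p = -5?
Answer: 9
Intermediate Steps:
N(M) = (-2 + M)*(5 + M)
D(o) = (-5 + o)/(-45 + o²) (D(o) = (o - 5)/(o*o - 45) = (-5 + o)/(o² - 45) = (-5 + o)/(-45 + o²))
1/D((N(4) - 18) + 0) = 1/((-5 + (((-10 + 4² + 3*4) - 18) + 0))/(-45 + (((-10 + 4² + 3*4) - 18) + 0)²)) = 1/((-5 + (((-10 + 16 + 12) - 18) + 0))/(-45 + (((-10 + 16 + 12) - 18) + 0)²)) = 1/((-5 + ((18 - 18) + 0))/(-45 + ((18 - 18) + 0)²)) = 1/((-5 + (0 + 0))/(-45 + (0 + 0)²)) = 1/((-5 + 0)/(-45 + 0²)) = 1/(-5/(-45 + 0)) = 1/(-5/(-45)) = 1/(-1/45*(-5)) = 1/(⅑) = 9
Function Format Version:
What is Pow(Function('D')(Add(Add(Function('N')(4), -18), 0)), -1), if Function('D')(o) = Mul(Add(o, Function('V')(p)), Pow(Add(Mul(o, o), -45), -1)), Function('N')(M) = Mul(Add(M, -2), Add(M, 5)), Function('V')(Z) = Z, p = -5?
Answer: 9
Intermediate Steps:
Function('N')(M) = Mul(Add(-2, M), Add(5, M))
Function('D')(o) = Mul(Pow(Add(-45, Pow(o, 2)), -1), Add(-5, o)) (Function('D')(o) = Mul(Add(o, -5), Pow(Add(Mul(o, o), -45), -1)) = Mul(Add(-5, o), Pow(Add(Pow(o, 2), -45), -1)) = Mul(Add(-5, o), Pow(Add(-45, Pow(o, 2)), -1)) = Mul(Pow(Add(-45, Pow(o, 2)), -1), Add(-5, o)))
Pow(Function('D')(Add(Add(Function('N')(4), -18), 0)), -1) = Pow(Mul(Pow(Add(-45, Pow(Add(Add(Add(-10, Pow(4, 2), Mul(3, 4)), -18), 0), 2)), -1), Add(-5, Add(Add(Add(-10, Pow(4, 2), Mul(3, 4)), -18), 0))), -1) = Pow(Mul(Pow(Add(-45, Pow(Add(Add(Add(-10, 16, 12), -18), 0), 2)), -1), Add(-5, Add(Add(Add(-10, 16, 12), -18), 0))), -1) = Pow(Mul(Pow(Add(-45, Pow(Add(Add(18, -18), 0), 2)), -1), Add(-5, Add(Add(18, -18), 0))), -1) = Pow(Mul(Pow(Add(-45, Pow(Add(0, 0), 2)), -1), Add(-5, Add(0, 0))), -1) = Pow(Mul(Pow(Add(-45, Pow(0, 2)), -1), Add(-5, 0)), -1) = Pow(Mul(Pow(Add(-45, 0), -1), -5), -1) = Pow(Mul(Pow(-45, -1), -5), -1) = Pow(Mul(Rational(-1, 45), -5), -1) = Pow(Rational(1, 9), -1) = 9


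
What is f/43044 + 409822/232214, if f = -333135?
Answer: -9953038787/1665903236 ≈ -5.9746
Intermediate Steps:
f/43044 + 409822/232214 = -333135/43044 + 409822/232214 = -333135*1/43044 + 409822*(1/232214) = -111045/14348 + 204911/116107 = -9953038787/1665903236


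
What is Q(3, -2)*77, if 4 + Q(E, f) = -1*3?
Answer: -539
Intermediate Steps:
Q(E, f) = -7 (Q(E, f) = -4 - 1*3 = -4 - 3 = -7)
Q(3, -2)*77 = -7*77 = -539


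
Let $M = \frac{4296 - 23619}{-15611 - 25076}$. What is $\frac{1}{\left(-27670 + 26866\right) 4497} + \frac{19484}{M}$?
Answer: $\frac{318471238417709}{7762667436} \approx 41026.0$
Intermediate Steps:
$M = \frac{19323}{40687}$ ($M = - \frac{19323}{-40687} = \left(-19323\right) \left(- \frac{1}{40687}\right) = \frac{19323}{40687} \approx 0.47492$)
$\frac{1}{\left(-27670 + 26866\right) 4497} + \frac{19484}{M} = \frac{1}{\left(-27670 + 26866\right) 4497} + \frac{19484}{\frac{19323}{40687}} = \frac{1}{-804} \cdot \frac{1}{4497} + 19484 \cdot \frac{40687}{19323} = \left(- \frac{1}{804}\right) \frac{1}{4497} + \frac{792745508}{19323} = - \frac{1}{3615588} + \frac{792745508}{19323} = \frac{318471238417709}{7762667436}$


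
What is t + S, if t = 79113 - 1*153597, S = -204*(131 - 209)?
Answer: -58572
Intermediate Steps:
S = 15912 (S = -204*(-78) = 15912)
t = -74484 (t = 79113 - 153597 = -74484)
t + S = -74484 + 15912 = -58572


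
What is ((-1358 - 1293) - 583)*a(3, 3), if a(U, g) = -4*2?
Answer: 25872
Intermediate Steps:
a(U, g) = -8
((-1358 - 1293) - 583)*a(3, 3) = ((-1358 - 1293) - 583)*(-8) = (-2651 - 583)*(-8) = -3234*(-8) = 25872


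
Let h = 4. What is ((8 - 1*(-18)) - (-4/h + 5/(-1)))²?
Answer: 1024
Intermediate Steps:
((8 - 1*(-18)) - (-4/h + 5/(-1)))² = ((8 - 1*(-18)) - (-4/4 + 5/(-1)))² = ((8 + 18) - (-4*¼ + 5*(-1)))² = (26 - (-1 - 5))² = (26 - 1*(-6))² = (26 + 6)² = 32² = 1024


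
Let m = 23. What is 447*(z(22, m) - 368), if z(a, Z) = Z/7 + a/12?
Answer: -2270909/14 ≈ -1.6221e+5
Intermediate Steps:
z(a, Z) = Z/7 + a/12 (z(a, Z) = Z*(⅐) + a*(1/12) = Z/7 + a/12)
447*(z(22, m) - 368) = 447*(((⅐)*23 + (1/12)*22) - 368) = 447*((23/7 + 11/6) - 368) = 447*(215/42 - 368) = 447*(-15241/42) = -2270909/14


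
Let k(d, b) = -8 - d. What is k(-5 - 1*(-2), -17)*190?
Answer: -950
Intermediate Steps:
k(-5 - 1*(-2), -17)*190 = (-8 - (-5 - 1*(-2)))*190 = (-8 - (-5 + 2))*190 = (-8 - 1*(-3))*190 = (-8 + 3)*190 = -5*190 = -950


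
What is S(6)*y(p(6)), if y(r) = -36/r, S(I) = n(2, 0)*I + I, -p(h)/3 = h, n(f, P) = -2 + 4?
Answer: 36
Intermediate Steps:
n(f, P) = 2
p(h) = -3*h
S(I) = 3*I (S(I) = 2*I + I = 3*I)
S(6)*y(p(6)) = (3*6)*(-36/((-3*6))) = 18*(-36/(-18)) = 18*(-36*(-1/18)) = 18*2 = 36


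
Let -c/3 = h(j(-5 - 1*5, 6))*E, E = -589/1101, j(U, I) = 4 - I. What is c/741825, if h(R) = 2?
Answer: 1178/272249775 ≈ 4.3269e-6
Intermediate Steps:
E = -589/1101 (E = -589*1/1101 = -589/1101 ≈ -0.53497)
c = 1178/367 (c = -6*(-589)/1101 = -3*(-1178/1101) = 1178/367 ≈ 3.2098)
c/741825 = (1178/367)/741825 = (1178/367)*(1/741825) = 1178/272249775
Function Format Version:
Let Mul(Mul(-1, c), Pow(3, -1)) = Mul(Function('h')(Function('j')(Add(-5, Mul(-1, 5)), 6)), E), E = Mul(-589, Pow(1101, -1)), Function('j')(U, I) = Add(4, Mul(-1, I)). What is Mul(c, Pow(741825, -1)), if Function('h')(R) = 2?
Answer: Rational(1178, 272249775) ≈ 4.3269e-6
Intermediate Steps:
E = Rational(-589, 1101) (E = Mul(-589, Rational(1, 1101)) = Rational(-589, 1101) ≈ -0.53497)
c = Rational(1178, 367) (c = Mul(-3, Mul(2, Rational(-589, 1101))) = Mul(-3, Rational(-1178, 1101)) = Rational(1178, 367) ≈ 3.2098)
Mul(c, Pow(741825, -1)) = Mul(Rational(1178, 367), Pow(741825, -1)) = Mul(Rational(1178, 367), Rational(1, 741825)) = Rational(1178, 272249775)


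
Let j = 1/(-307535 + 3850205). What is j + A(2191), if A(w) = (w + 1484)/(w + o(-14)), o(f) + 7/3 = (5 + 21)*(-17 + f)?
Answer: 19528970449/7347497580 ≈ 2.6579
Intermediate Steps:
o(f) = -1333/3 + 26*f (o(f) = -7/3 + (5 + 21)*(-17 + f) = -7/3 + 26*(-17 + f) = -7/3 + (-442 + 26*f) = -1333/3 + 26*f)
A(w) = (1484 + w)/(-2425/3 + w) (A(w) = (w + 1484)/(w + (-1333/3 + 26*(-14))) = (1484 + w)/(w + (-1333/3 - 364)) = (1484 + w)/(w - 2425/3) = (1484 + w)/(-2425/3 + w))
j = 1/3542670 ≈ 2.8227e-7
j + A(2191) = 1/3542670 + 3*(1484 + 2191)/(-2425 + 3*2191) = 1/3542670 + 3*3675/(-2425 + 6573) = 1/3542670 + 3*3675/4148 = 1/3542670 + 3*(1/4148)*3675 = 1/3542670 + 11025/4148 = 19528970449/7347497580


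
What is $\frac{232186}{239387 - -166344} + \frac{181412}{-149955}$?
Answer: $- \frac{38787020542}{60841392105} \approx -0.63751$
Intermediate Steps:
$\frac{232186}{239387 - -166344} + \frac{181412}{-149955} = \frac{232186}{239387 + 166344} + 181412 \left(- \frac{1}{149955}\right) = \frac{232186}{405731} - \frac{181412}{149955} = - \frac{38787020542}{60841392105}$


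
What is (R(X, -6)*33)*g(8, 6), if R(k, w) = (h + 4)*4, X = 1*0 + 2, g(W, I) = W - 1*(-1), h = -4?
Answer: 0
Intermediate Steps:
g(W, I) = 1 + W (g(W, I) = W + 1 = 1 + W)
X = 2 (X = 0 + 2 = 2)
R(k, w) = 0 (R(k, w) = (-4 + 4)*4 = 0*4 = 0)
(R(X, -6)*33)*g(8, 6) = (0*33)*(1 + 8) = 0*9 = 0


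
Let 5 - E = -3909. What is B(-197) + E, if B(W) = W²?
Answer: 42723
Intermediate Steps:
E = 3914 (E = 5 - 1*(-3909) = 5 + 3909 = 3914)
B(-197) + E = (-197)² + 3914 = 38809 + 3914 = 42723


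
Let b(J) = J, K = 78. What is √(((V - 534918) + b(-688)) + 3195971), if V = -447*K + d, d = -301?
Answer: √2625198 ≈ 1620.2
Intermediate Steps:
V = -35167 (V = -447*78 - 301 = -34866 - 301 = -35167)
√(((V - 534918) + b(-688)) + 3195971) = √(((-35167 - 534918) - 688) + 3195971) = √((-570085 - 688) + 3195971) = √(-570773 + 3195971) = √2625198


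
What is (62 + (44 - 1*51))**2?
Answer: 3025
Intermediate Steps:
(62 + (44 - 1*51))**2 = (62 + (44 - 51))**2 = (62 - 7)**2 = 55**2 = 3025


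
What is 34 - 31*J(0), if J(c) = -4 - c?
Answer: 158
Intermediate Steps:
34 - 31*J(0) = 34 - 31*(-4 - 1*0) = 34 - 31*(-4 + 0) = 34 - 31*(-4) = 34 + 124 = 158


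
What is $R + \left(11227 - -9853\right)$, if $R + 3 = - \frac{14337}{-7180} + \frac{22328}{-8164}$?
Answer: $\frac{308859550317}{14654380} \approx 21076.0$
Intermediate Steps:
$R = - \frac{54780083}{14654380}$ ($R = -3 + \left(- \frac{14337}{-7180} + \frac{22328}{-8164}\right) = -3 + \left(\left(-14337\right) \left(- \frac{1}{7180}\right) + 22328 \left(- \frac{1}{8164}\right)\right) = -3 + \left(\frac{14337}{7180} - \frac{5582}{2041}\right) = -3 - \frac{10816943}{14654380} = - \frac{54780083}{14654380} \approx -3.7381$)
$R + \left(11227 - -9853\right) = - \frac{54780083}{14654380} + \left(11227 - -9853\right) = - \frac{54780083}{14654380} + \left(11227 + 9853\right) = - \frac{54780083}{14654380} + 21080 = \frac{308859550317}{14654380}$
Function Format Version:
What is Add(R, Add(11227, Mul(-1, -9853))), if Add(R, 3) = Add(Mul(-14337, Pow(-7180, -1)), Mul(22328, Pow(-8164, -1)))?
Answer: Rational(308859550317, 14654380) ≈ 21076.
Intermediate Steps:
R = Rational(-54780083, 14654380) (R = Add(-3, Add(Mul(-14337, Pow(-7180, -1)), Mul(22328, Pow(-8164, -1)))) = Add(-3, Add(Mul(-14337, Rational(-1, 7180)), Mul(22328, Rational(-1, 8164)))) = Add(-3, Add(Rational(14337, 7180), Rational(-5582, 2041))) = Add(-3, Rational(-10816943, 14654380)) = Rational(-54780083, 14654380) ≈ -3.7381)
Add(R, Add(11227, Mul(-1, -9853))) = Add(Rational(-54780083, 14654380), Add(11227, Mul(-1, -9853))) = Add(Rational(-54780083, 14654380), Add(11227, 9853)) = Add(Rational(-54780083, 14654380), 21080) = Rational(308859550317, 14654380)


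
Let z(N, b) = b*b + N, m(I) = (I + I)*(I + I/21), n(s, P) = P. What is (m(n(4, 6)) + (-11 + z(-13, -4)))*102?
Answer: 48144/7 ≈ 6877.7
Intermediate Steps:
m(I) = 44*I²/21 (m(I) = (2*I)*(I + I*(1/21)) = (2*I)*(I + I/21) = (2*I)*(22*I/21) = 44*I²/21)
z(N, b) = N + b² (z(N, b) = b² + N = N + b²)
(m(n(4, 6)) + (-11 + z(-13, -4)))*102 = ((44/21)*6² + (-11 + (-13 + (-4)²)))*102 = ((44/21)*36 + (-11 + (-13 + 16)))*102 = (528/7 + (-11 + 3))*102 = (528/7 - 8)*102 = (472/7)*102 = 48144/7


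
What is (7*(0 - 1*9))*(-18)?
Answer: 1134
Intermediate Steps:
(7*(0 - 1*9))*(-18) = (7*(0 - 9))*(-18) = (7*(-9))*(-18) = -63*(-18) = 1134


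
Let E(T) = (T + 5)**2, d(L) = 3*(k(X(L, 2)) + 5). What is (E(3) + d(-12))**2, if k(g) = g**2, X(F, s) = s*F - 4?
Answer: 5909761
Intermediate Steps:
X(F, s) = -4 + F*s (X(F, s) = F*s - 4 = -4 + F*s)
d(L) = 15 + 3*(-4 + 2*L)**2 (d(L) = 3*((-4 + L*2)**2 + 5) = 3*((-4 + 2*L)**2 + 5) = 3*(5 + (-4 + 2*L)**2) = 15 + 3*(-4 + 2*L)**2)
E(T) = (5 + T)**2
(E(3) + d(-12))**2 = ((5 + 3)**2 + (15 + 12*(-2 - 12)**2))**2 = (8**2 + (15 + 12*(-14)**2))**2 = (64 + (15 + 12*196))**2 = (64 + (15 + 2352))**2 = (64 + 2367)**2 = 2431**2 = 5909761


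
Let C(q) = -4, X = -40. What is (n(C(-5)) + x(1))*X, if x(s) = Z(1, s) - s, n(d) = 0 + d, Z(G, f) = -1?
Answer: 240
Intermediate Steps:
n(d) = d
x(s) = -1 - s
(n(C(-5)) + x(1))*X = (-4 + (-1 - 1*1))*(-40) = (-4 + (-1 - 1))*(-40) = (-4 - 2)*(-40) = -6*(-40) = 240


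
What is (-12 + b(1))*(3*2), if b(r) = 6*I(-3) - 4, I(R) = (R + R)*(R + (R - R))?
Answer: 552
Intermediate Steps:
I(R) = 2*R² (I(R) = (2*R)*(R + 0) = (2*R)*R = 2*R²)
b(r) = 104 (b(r) = 6*(2*(-3)²) - 4 = 6*(2*9) - 4 = 6*18 - 4 = 108 - 4 = 104)
(-12 + b(1))*(3*2) = (-12 + 104)*(3*2) = 92*6 = 552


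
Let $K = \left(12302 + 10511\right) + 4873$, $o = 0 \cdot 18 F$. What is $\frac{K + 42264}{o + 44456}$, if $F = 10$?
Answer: $\frac{34975}{22228} \approx 1.5735$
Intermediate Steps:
$o = 0$ ($o = 0 \cdot 18 \cdot 10 = 0 \cdot 10 = 0$)
$K = 27686$ ($K = 22813 + 4873 = 27686$)
$\frac{K + 42264}{o + 44456} = \frac{27686 + 42264}{0 + 44456} = \frac{69950}{44456} = 69950 \cdot \frac{1}{44456} = \frac{34975}{22228}$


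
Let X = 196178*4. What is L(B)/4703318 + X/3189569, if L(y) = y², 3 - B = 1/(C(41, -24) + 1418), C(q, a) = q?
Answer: 3928245318706992120/15966764986755513251 ≈ 0.24603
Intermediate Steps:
X = 784712
B = 4376/1459 (B = 3 - 1/(41 + 1418) = 3 - 1/1459 = 4376/1459 ≈ 2.9993)
L(B)/4703318 + X/3189569 = (4376/1459)²/4703318 + 784712/3189569 = (19149376/2128681)*(1/4703318) + 784712*(1/3189569) = 9574688/5005931831779 + 784712/3189569 = 3928245318706992120/15966764986755513251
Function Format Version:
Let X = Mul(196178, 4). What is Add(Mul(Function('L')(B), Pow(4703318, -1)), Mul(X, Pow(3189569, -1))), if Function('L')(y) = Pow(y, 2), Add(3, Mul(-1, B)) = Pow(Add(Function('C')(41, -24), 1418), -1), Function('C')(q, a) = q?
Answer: Rational(3928245318706992120, 15966764986755513251) ≈ 0.24603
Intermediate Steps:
X = 784712
B = Rational(4376, 1459) (B = Add(3, Mul(-1, Pow(Add(41, 1418), -1))) = Add(3, Mul(-1, Pow(1459, -1))) = Add(3, Mul(-1, Rational(1, 1459))) = Add(3, Rational(-1, 1459)) = Rational(4376, 1459) ≈ 2.9993)
Add(Mul(Function('L')(B), Pow(4703318, -1)), Mul(X, Pow(3189569, -1))) = Add(Mul(Pow(Rational(4376, 1459), 2), Pow(4703318, -1)), Mul(784712, Pow(3189569, -1))) = Add(Mul(Rational(19149376, 2128681), Rational(1, 4703318)), Mul(784712, Rational(1, 3189569))) = Add(Rational(9574688, 5005931831779), Rational(784712, 3189569)) = Rational(3928245318706992120, 15966764986755513251)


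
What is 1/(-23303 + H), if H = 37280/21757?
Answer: -21757/506966091 ≈ -4.2916e-5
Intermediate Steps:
H = 37280/21757 (H = 37280*(1/21757) = 37280/21757 ≈ 1.7135)
1/(-23303 + H) = 1/(-23303 + 37280/21757) = 1/(-506966091/21757) = -21757/506966091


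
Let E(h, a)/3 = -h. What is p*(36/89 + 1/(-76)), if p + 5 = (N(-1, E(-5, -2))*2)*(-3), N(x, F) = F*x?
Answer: 224995/6764 ≈ 33.264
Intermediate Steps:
E(h, a) = -3*h (E(h, a) = 3*(-h) = -3*h)
p = 85 (p = -5 + ((-3*(-5)*(-1))*2)*(-3) = -5 + ((15*(-1))*2)*(-3) = -5 - 15*2*(-3) = -5 - 30*(-3) = -5 + 90 = 85)
p*(36/89 + 1/(-76)) = 85*(36/89 + 1/(-76)) = 85*(36*(1/89) - 1/76) = 85*(36/89 - 1/76) = 85*(2647/6764) = 224995/6764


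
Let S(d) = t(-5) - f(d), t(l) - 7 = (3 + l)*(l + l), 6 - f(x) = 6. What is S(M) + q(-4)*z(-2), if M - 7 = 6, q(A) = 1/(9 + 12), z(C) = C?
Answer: 565/21 ≈ 26.905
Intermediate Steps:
f(x) = 0 (f(x) = 6 - 1*6 = 6 - 6 = 0)
q(A) = 1/21
M = 13 (M = 7 + 6 = 13)
t(l) = 7 + 2*l*(3 + l) (t(l) = 7 + (3 + l)*(l + l) = 7 + (3 + l)*(2*l) = 7 + 2*l*(3 + l))
S(d) = 27 (S(d) = (7 + 2*(-5)**2 + 6*(-5)) - 1*0 = (7 + 2*25 - 30) + 0 = (7 + 50 - 30) + 0 = 27 + 0 = 27)
S(M) + q(-4)*z(-2) = 27 + (1/21)*(-2) = 27 - 2/21 = 565/21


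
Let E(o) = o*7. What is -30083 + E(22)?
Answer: -29929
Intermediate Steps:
E(o) = 7*o
-30083 + E(22) = -30083 + 7*22 = -30083 + 154 = -29929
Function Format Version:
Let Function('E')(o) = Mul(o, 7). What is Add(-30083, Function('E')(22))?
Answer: -29929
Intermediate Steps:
Function('E')(o) = Mul(7, o)
Add(-30083, Function('E')(22)) = Add(-30083, Mul(7, 22)) = Add(-30083, 154) = -29929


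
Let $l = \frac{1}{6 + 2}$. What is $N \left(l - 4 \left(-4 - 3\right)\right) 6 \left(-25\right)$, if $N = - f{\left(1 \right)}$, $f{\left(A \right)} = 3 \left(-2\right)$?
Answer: $- \frac{50625}{2} \approx -25313.0$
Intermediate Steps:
$f{\left(A \right)} = -6$
$N = 6$ ($N = \left(-1\right) \left(-6\right) = 6$)
$l = \frac{1}{8} \approx 0.125$
$N \left(l - 4 \left(-4 - 3\right)\right) 6 \left(-25\right) = 6 \left(\frac{1}{8} - 4 \left(-4 - 3\right)\right) 6 \left(-25\right) = 6 \left(\frac{1}{8} - -28\right) 6 \left(-25\right) = 6 \left(\frac{1}{8} + 28\right) 6 \left(-25\right) = 6 \cdot \frac{225}{8} \cdot 6 \left(-25\right) = 6 \cdot \frac{675}{4} \left(-25\right) = \frac{2025}{2} \left(-25\right) = - \frac{50625}{2}$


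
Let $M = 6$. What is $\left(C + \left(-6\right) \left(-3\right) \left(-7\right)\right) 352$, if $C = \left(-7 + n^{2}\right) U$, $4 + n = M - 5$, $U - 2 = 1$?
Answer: $-42240$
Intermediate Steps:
$U = 3$ ($U = 2 + 1 = 3$)
$n = -3$ ($n = -4 + \left(6 - 5\right) = -4 + 1 = -3$)
$C = 6$ ($C = \left(-7 + \left(-3\right)^{2}\right) 3 = \left(-7 + 9\right) 3 = 2 \cdot 3 = 6$)
$\left(C + \left(-6\right) \left(-3\right) \left(-7\right)\right) 352 = \left(6 + \left(-6\right) \left(-3\right) \left(-7\right)\right) 352 = \left(6 + 18 \left(-7\right)\right) 352 = \left(6 - 126\right) 352 = \left(-120\right) 352 = -42240$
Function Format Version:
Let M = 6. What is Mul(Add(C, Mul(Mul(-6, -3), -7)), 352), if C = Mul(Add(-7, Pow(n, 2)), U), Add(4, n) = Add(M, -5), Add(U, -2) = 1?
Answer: -42240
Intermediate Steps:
U = 3 (U = Add(2, 1) = 3)
n = -3 (n = Add(-4, Add(6, -5)) = Add(-4, 1) = -3)
C = 6 (C = Mul(Add(-7, Pow(-3, 2)), 3) = Mul(Add(-7, 9), 3) = Mul(2, 3) = 6)
Mul(Add(C, Mul(Mul(-6, -3), -7)), 352) = Mul(Add(6, Mul(Mul(-6, -3), -7)), 352) = Mul(Add(6, Mul(18, -7)), 352) = Mul(Add(6, -126), 352) = Mul(-120, 352) = -42240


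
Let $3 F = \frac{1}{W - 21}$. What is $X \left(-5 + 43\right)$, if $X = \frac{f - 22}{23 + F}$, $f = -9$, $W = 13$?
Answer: $- \frac{1488}{29} \approx -51.31$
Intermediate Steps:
$F = - \frac{1}{24}$ ($F = \frac{1}{3 \left(13 - 21\right)} = \frac{1}{3 \left(-8\right)} = \frac{1}{3} \left(- \frac{1}{8}\right) = - \frac{1}{24} \approx -0.041667$)
$X = - \frac{744}{551}$ ($X = \frac{-9 - 22}{23 - \frac{1}{24}} = - \frac{31}{\frac{551}{24}} = \left(-31\right) \frac{24}{551} = - \frac{744}{551} \approx -1.3503$)
$X \left(-5 + 43\right) = - \frac{744 \left(-5 + 43\right)}{551} = \left(- \frac{744}{551}\right) 38 = - \frac{1488}{29}$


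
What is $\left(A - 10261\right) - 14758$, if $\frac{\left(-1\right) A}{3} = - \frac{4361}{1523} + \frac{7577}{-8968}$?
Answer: $- \frac{341564159359}{13658264} \approx -25008.0$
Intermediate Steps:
$A = \frac{151947657}{13658264}$ ($A = - 3 \left(- \frac{4361}{1523} + \frac{7577}{-8968}\right) = - 3 \left(\left(-4361\right) \frac{1}{1523} + 7577 \left(- \frac{1}{8968}\right)\right) = - 3 \left(- \frac{4361}{1523} - \frac{7577}{8968}\right) = \left(-3\right) \left(- \frac{50649219}{13658264}\right) = \frac{151947657}{13658264} \approx 11.125$)
$\left(A - 10261\right) - 14758 = \left(\frac{151947657}{13658264} - 10261\right) - 14758 = - \frac{139995499247}{13658264} - 14758 = - \frac{341564159359}{13658264}$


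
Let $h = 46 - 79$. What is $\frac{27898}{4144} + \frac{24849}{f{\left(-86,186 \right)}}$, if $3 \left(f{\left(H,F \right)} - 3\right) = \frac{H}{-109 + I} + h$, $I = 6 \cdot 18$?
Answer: $\frac{2099003}{1736} \approx 1209.1$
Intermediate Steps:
$I = 108$
$h = -33$ ($h = 46 - 79 = -33$)
$f{\left(H,F \right)} = -8 - \frac{H}{3}$ ($f{\left(H,F \right)} = 3 + \frac{\frac{H}{-109 + 108} - 33}{3} = 3 + \frac{\frac{H}{-1} - 33}{3} = 3 + \frac{- H - 33}{3} = 3 + \frac{-33 - H}{3} = 3 - \left(11 + \frac{H}{3}\right) = -8 - \frac{H}{3}$)
$\frac{27898}{4144} + \frac{24849}{f{\left(-86,186 \right)}} = \frac{27898}{4144} + \frac{24849}{-8 - - \frac{86}{3}} = 27898 \cdot \frac{1}{4144} + \frac{24849}{-8 + \frac{86}{3}} = \frac{377}{56} + \frac{24849}{\frac{62}{3}} = \frac{377}{56} + 24849 \cdot \frac{3}{62} = \frac{377}{56} + \frac{74547}{62} = \frac{2099003}{1736}$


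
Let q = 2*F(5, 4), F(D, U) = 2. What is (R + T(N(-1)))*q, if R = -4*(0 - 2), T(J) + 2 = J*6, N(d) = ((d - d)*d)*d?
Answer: 24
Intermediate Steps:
N(d) = 0 (N(d) = (0*d)*d = 0*d = 0)
T(J) = -2 + 6*J (T(J) = -2 + J*6 = -2 + 6*J)
q = 4 (q = 2*2 = 4)
R = 8 (R = -4*(-2) = 8)
(R + T(N(-1)))*q = (8 + (-2 + 6*0))*4 = (8 + (-2 + 0))*4 = (8 - 2)*4 = 6*4 = 24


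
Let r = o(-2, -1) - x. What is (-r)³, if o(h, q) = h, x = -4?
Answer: -8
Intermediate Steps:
r = 2 (r = -2 - 1*(-4) = -2 + 4 = 2)
(-r)³ = (-1*2)³ = (-2)³ = -8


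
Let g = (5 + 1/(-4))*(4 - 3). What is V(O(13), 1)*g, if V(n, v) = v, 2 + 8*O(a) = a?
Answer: 19/4 ≈ 4.7500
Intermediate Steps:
O(a) = -1/4 + a/8
g = 19/4 (g = (5 - 1/4)*1 = (19/4)*1 = 19/4 ≈ 4.7500)
V(O(13), 1)*g = 1*(19/4) = 19/4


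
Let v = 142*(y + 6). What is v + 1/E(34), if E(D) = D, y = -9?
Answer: -14483/34 ≈ -425.97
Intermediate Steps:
v = -426 (v = 142*(-9 + 6) = 142*(-3) = -426)
v + 1/E(34) = -426 + 1/34 = -14483/34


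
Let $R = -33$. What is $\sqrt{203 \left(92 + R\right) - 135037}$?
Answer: $2 i \sqrt{30765} \approx 350.8 i$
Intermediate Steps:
$\sqrt{203 \left(92 + R\right) - 135037} = \sqrt{203 \left(92 - 33\right) - 135037} = \sqrt{203 \cdot 59 - 135037} = \sqrt{11977 - 135037} = \sqrt{-123060} = 2 i \sqrt{30765}$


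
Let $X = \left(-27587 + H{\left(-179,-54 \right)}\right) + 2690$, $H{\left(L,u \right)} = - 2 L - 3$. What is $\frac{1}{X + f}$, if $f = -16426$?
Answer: $- \frac{1}{40968} \approx -2.4409 \cdot 10^{-5}$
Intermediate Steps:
$H{\left(L,u \right)} = -3 - 2 L$
$X = -24542$ ($X = \left(-27587 - -355\right) + 2690 = \left(-27587 + \left(-3 + 358\right)\right) + 2690 = \left(-27587 + 355\right) + 2690 = -27232 + 2690 = -24542$)
$\frac{1}{X + f} = \frac{1}{-24542 - 16426} = \frac{1}{-40968} = - \frac{1}{40968}$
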